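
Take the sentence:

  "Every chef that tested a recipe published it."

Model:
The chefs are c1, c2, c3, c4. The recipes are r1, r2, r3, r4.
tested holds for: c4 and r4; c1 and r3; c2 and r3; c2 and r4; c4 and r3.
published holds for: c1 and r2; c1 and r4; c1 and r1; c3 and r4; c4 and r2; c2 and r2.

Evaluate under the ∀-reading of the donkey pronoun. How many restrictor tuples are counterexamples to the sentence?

5

"it" takes "a recipe" as antecedent — a donkey pronoun bound across the clause boundary.
Strong reading: for every (c,r) with tested(c,r), published(c,r).
Restrictor pairs: (c1,r3) ✗  (c2,r3) ✗  (c2,r4) ✗  (c4,r3) ✗  (c4,r4) ✗
Counterexamples (restrictor pairs failing the scope): 5.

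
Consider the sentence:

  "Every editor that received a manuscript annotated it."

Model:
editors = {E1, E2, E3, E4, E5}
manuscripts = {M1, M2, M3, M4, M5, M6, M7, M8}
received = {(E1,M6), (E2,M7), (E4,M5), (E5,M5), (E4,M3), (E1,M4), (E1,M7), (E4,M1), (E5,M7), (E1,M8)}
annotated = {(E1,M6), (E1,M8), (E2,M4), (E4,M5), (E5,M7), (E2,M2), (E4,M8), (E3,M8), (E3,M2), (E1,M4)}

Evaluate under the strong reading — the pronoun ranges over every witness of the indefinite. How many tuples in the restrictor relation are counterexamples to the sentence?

"it" takes "a manuscript" as antecedent — a donkey pronoun bound across the clause boundary.
Strong reading: for every (e,m) with received(e,m), annotated(e,m).
Restrictor pairs: (E1,M4) ✓  (E1,M6) ✓  (E1,M7) ✗  (E1,M8) ✓  (E2,M7) ✗  (E4,M1) ✗  (E4,M3) ✗  (E4,M5) ✓  (E5,M5) ✗  (E5,M7) ✓
Counterexamples (restrictor pairs failing the scope): 5.

5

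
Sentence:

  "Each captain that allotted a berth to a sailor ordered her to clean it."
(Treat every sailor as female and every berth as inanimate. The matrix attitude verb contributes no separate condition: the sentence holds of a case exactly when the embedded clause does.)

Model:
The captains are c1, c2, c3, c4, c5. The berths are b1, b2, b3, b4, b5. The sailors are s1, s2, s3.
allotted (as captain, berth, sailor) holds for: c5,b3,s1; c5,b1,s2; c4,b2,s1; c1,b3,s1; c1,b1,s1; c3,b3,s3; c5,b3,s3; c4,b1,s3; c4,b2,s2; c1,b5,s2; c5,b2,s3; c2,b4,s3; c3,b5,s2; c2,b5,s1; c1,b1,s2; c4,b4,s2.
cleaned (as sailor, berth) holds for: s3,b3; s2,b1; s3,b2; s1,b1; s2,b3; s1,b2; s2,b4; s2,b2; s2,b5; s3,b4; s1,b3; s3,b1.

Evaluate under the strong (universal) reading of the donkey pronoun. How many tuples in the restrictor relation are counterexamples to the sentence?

1

"her" takes "a sailor" as antecedent and "it" takes "a berth"; both are donkey pronouns co-varying with the restrictor.
Strong reading: for every (c,b,s) with allotted(c,b,s), cleaned(s,b).
Restrictor triples: (c1,b1,s1)→cleaned(s1,b1) ✓  (c1,b1,s2)→cleaned(s2,b1) ✓  (c1,b3,s1)→cleaned(s1,b3) ✓  (c1,b5,s2)→cleaned(s2,b5) ✓  (c2,b4,s3)→cleaned(s3,b4) ✓  (c2,b5,s1)→cleaned(s1,b5) ✗  (c3,b3,s3)→cleaned(s3,b3) ✓  (c3,b5,s2)→cleaned(s2,b5) ✓  (c4,b1,s3)→cleaned(s3,b1) ✓  (c4,b2,s1)→cleaned(s1,b2) ✓  (c4,b2,s2)→cleaned(s2,b2) ✓  (c4,b4,s2)→cleaned(s2,b4) ✓  (c5,b1,s2)→cleaned(s2,b1) ✓  (c5,b2,s3)→cleaned(s3,b2) ✓  (c5,b3,s1)→cleaned(s1,b3) ✓  (c5,b3,s3)→cleaned(s3,b3) ✓
Counterexamples (restrictor triples failing the scope): 1.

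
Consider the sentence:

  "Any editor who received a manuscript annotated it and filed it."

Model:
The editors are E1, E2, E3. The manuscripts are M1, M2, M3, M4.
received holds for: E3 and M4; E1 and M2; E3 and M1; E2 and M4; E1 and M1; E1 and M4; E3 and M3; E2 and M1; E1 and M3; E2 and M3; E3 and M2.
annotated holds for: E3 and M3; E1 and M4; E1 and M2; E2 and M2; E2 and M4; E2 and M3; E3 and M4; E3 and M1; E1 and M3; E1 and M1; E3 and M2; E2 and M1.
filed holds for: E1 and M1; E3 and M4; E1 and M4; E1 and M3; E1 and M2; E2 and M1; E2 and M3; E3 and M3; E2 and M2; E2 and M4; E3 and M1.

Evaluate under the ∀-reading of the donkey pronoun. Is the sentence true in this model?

False

"it" takes "a manuscript" as antecedent — a donkey pronoun bound across the clause boundary.
Strong reading: for every (e,m) with received(e,m), annotated(e,m) ∧ filed(e,m).
Restrictor pairs: (E1,M1) ✓  (E1,M2) ✓  (E1,M3) ✓  (E1,M4) ✓  (E2,M1) ✓  (E2,M3) ✓  (E2,M4) ✓  (E3,M1) ✓  (E3,M2) ✗  (E3,M3) ✓  (E3,M4) ✓
Counterexample: (E3,M2) is in received but fails the scope.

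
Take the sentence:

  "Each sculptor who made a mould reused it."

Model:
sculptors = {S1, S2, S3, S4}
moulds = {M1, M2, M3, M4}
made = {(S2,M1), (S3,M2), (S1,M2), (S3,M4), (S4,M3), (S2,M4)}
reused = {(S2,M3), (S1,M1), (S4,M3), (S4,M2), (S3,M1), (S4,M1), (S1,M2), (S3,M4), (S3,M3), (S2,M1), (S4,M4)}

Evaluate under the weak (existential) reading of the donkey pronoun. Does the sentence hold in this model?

True

"it" takes "a mould" as antecedent — a donkey pronoun bound across the clause boundary.
Weak reading: every sculptor s with some made-mould has at least one made-mould m such that reused(s,m).
Per sculptor: S1:✓  S2:✓  S3:✓  S4:✓
Every sculptor in the restrictor has a witness.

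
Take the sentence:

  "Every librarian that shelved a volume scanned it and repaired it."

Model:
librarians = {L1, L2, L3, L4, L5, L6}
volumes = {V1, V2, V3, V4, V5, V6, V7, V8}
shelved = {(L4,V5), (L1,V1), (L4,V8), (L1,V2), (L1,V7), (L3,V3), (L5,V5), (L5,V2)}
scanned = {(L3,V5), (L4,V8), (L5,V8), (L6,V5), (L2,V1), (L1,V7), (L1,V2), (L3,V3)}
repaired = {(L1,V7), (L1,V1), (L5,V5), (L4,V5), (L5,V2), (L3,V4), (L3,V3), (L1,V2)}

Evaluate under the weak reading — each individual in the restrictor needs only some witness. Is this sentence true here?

False

"it" takes "a volume" as antecedent — a donkey pronoun bound across the clause boundary.
Weak reading: every librarian l with some shelved-volume has at least one shelved-volume v such that scanned(l,v) ∧ repaired(l,v).
Per librarian: L1:✓  L3:✓  L4:✗  L5:✗
L4 has no witness among its shelved-volumes.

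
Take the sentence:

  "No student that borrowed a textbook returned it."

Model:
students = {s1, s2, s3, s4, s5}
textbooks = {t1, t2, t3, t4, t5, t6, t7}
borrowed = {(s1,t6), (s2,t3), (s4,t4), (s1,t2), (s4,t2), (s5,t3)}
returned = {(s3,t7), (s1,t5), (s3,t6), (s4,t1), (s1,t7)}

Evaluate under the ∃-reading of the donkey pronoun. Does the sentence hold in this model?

"it" takes "a textbook" as antecedent — a donkey pronoun bound across the clause boundary.
Truth condition: for no (s,t) with borrowed(s,t) does returned(s,t) hold.
Restrictor pairs — does the scope hold? (s1,t2):fails  (s1,t6):fails  (s2,t3):fails  (s4,t2):fails  (s4,t4):fails  (s5,t3):fails
Scope holds for no restrictor pair, so the sentence is true.

True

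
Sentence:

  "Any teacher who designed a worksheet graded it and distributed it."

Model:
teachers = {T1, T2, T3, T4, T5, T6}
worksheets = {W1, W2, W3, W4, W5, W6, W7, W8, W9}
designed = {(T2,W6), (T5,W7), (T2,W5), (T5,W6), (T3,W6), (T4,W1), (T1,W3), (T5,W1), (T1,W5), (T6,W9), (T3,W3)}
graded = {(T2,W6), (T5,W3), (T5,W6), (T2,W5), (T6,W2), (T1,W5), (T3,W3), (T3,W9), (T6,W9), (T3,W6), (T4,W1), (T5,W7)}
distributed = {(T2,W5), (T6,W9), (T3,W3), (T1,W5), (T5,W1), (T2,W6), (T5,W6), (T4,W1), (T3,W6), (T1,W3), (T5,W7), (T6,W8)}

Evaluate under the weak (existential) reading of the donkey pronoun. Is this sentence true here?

"it" takes "a worksheet" as antecedent — a donkey pronoun bound across the clause boundary.
Weak reading: every teacher t with some designed-worksheet has at least one designed-worksheet w such that graded(t,w) ∧ distributed(t,w).
Per teacher: T1:✓  T2:✓  T3:✓  T4:✓  T5:✓  T6:✓
Every teacher in the restrictor has a witness.

True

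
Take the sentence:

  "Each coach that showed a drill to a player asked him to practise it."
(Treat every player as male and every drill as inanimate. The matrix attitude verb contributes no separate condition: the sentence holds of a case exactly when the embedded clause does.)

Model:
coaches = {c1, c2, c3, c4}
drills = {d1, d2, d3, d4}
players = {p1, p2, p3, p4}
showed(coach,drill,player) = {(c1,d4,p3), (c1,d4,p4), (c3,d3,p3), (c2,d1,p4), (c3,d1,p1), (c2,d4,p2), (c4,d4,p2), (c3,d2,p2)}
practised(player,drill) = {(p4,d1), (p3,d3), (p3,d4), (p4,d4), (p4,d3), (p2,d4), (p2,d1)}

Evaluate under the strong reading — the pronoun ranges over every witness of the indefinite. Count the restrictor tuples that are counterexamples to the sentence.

"him" takes "a player" as antecedent and "it" takes "a drill"; both are donkey pronouns co-varying with the restrictor.
Strong reading: for every (c,d,p) with showed(c,d,p), practised(p,d).
Restrictor triples: (c1,d4,p3)→practised(p3,d4) ✓  (c1,d4,p4)→practised(p4,d4) ✓  (c2,d1,p4)→practised(p4,d1) ✓  (c2,d4,p2)→practised(p2,d4) ✓  (c3,d1,p1)→practised(p1,d1) ✗  (c3,d2,p2)→practised(p2,d2) ✗  (c3,d3,p3)→practised(p3,d3) ✓  (c4,d4,p2)→practised(p2,d4) ✓
Counterexamples (restrictor triples failing the scope): 2.

2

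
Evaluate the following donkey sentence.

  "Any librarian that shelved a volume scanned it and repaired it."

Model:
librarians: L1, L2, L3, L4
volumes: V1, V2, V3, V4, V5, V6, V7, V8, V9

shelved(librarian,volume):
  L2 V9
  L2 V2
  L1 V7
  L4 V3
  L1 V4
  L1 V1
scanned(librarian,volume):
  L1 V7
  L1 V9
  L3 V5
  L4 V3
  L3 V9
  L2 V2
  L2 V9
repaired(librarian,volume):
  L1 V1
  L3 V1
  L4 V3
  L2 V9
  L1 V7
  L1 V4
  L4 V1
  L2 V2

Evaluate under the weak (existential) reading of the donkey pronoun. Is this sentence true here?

"it" takes "a volume" as antecedent — a donkey pronoun bound across the clause boundary.
Weak reading: every librarian l with some shelved-volume has at least one shelved-volume v such that scanned(l,v) ∧ repaired(l,v).
Per librarian: L1:✓  L2:✓  L4:✓
Every librarian in the restrictor has a witness.

True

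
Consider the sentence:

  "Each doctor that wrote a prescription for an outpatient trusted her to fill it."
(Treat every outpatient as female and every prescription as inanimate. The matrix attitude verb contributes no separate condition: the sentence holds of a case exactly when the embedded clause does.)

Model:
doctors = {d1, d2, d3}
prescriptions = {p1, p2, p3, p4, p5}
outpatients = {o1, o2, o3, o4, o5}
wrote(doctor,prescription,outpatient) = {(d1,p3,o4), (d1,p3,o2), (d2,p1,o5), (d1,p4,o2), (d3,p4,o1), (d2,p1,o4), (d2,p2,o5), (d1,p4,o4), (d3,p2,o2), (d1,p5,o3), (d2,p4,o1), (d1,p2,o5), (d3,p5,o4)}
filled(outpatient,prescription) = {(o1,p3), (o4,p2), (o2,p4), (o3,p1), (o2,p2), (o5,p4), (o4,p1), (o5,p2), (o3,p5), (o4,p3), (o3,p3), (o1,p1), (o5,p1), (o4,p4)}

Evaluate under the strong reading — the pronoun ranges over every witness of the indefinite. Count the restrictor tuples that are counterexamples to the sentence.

"her" takes "an outpatient" as antecedent and "it" takes "a prescription"; both are donkey pronouns co-varying with the restrictor.
Strong reading: for every (d,p,o) with wrote(d,p,o), filled(o,p).
Restrictor triples: (d1,p2,o5)→filled(o5,p2) ✓  (d1,p3,o2)→filled(o2,p3) ✗  (d1,p3,o4)→filled(o4,p3) ✓  (d1,p4,o2)→filled(o2,p4) ✓  (d1,p4,o4)→filled(o4,p4) ✓  (d1,p5,o3)→filled(o3,p5) ✓  (d2,p1,o4)→filled(o4,p1) ✓  (d2,p1,o5)→filled(o5,p1) ✓  (d2,p2,o5)→filled(o5,p2) ✓  (d2,p4,o1)→filled(o1,p4) ✗  (d3,p2,o2)→filled(o2,p2) ✓  (d3,p4,o1)→filled(o1,p4) ✗  (d3,p5,o4)→filled(o4,p5) ✗
Counterexamples (restrictor triples failing the scope): 4.

4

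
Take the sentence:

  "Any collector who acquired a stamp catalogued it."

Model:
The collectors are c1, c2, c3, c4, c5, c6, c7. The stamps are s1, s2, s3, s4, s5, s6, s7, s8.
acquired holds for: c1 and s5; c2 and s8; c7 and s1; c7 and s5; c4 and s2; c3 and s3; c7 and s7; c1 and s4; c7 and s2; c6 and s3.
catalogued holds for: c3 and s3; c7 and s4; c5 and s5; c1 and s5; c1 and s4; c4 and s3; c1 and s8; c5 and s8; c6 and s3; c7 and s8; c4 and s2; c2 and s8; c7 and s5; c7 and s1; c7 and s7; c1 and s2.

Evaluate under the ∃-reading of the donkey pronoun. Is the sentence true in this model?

True

"it" takes "a stamp" as antecedent — a donkey pronoun bound across the clause boundary.
Weak reading: every collector c with some acquired-stamp has at least one acquired-stamp s such that catalogued(c,s).
Per collector: c1:✓  c2:✓  c3:✓  c4:✓  c6:✓  c7:✓
Every collector in the restrictor has a witness.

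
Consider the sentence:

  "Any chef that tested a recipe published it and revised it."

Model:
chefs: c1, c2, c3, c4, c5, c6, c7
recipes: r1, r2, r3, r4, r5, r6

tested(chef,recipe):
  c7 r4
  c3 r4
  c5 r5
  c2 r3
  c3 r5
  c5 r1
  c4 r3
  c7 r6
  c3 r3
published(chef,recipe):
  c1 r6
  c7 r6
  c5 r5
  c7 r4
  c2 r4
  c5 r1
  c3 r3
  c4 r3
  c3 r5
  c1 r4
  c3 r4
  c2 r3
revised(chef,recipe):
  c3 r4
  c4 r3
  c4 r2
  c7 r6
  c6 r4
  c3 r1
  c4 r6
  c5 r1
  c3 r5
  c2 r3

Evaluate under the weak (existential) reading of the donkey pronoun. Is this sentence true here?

"it" takes "a recipe" as antecedent — a donkey pronoun bound across the clause boundary.
Weak reading: every chef c with some tested-recipe has at least one tested-recipe r such that published(c,r) ∧ revised(c,r).
Per chef: c2:✓  c3:✓  c4:✓  c5:✓  c7:✓
Every chef in the restrictor has a witness.

True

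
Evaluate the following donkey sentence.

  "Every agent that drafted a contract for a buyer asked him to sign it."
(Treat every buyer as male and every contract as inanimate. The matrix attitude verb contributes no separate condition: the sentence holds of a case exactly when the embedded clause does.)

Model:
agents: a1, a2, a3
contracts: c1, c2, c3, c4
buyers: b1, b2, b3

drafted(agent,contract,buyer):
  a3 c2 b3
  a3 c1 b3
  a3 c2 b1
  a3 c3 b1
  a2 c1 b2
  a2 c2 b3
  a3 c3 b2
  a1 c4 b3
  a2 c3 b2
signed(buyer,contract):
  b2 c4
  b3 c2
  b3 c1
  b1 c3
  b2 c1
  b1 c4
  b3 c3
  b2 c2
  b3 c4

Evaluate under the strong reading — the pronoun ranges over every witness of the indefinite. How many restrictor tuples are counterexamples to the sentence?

3

"him" takes "a buyer" as antecedent and "it" takes "a contract"; both are donkey pronouns co-varying with the restrictor.
Strong reading: for every (a,c,b) with drafted(a,c,b), signed(b,c).
Restrictor triples: (a1,c4,b3)→signed(b3,c4) ✓  (a2,c1,b2)→signed(b2,c1) ✓  (a2,c2,b3)→signed(b3,c2) ✓  (a2,c3,b2)→signed(b2,c3) ✗  (a3,c1,b3)→signed(b3,c1) ✓  (a3,c2,b1)→signed(b1,c2) ✗  (a3,c2,b3)→signed(b3,c2) ✓  (a3,c3,b1)→signed(b1,c3) ✓  (a3,c3,b2)→signed(b2,c3) ✗
Counterexamples (restrictor triples failing the scope): 3.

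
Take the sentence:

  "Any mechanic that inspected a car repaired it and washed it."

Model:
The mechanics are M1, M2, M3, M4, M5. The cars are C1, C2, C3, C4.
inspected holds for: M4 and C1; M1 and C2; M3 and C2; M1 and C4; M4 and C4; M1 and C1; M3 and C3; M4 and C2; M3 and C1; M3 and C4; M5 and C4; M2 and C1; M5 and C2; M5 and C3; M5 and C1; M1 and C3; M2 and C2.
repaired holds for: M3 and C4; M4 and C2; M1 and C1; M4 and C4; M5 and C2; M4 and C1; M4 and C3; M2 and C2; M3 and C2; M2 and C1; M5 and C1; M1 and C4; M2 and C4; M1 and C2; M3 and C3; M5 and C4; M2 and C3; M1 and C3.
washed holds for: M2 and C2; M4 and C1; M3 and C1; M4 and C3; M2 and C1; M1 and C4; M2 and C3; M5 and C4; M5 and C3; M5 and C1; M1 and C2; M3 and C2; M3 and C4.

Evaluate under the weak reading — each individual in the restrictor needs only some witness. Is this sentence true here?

"it" takes "a car" as antecedent — a donkey pronoun bound across the clause boundary.
Weak reading: every mechanic m with some inspected-car has at least one inspected-car c such that repaired(m,c) ∧ washed(m,c).
Per mechanic: M1:✓  M2:✓  M3:✓  M4:✓  M5:✓
Every mechanic in the restrictor has a witness.

True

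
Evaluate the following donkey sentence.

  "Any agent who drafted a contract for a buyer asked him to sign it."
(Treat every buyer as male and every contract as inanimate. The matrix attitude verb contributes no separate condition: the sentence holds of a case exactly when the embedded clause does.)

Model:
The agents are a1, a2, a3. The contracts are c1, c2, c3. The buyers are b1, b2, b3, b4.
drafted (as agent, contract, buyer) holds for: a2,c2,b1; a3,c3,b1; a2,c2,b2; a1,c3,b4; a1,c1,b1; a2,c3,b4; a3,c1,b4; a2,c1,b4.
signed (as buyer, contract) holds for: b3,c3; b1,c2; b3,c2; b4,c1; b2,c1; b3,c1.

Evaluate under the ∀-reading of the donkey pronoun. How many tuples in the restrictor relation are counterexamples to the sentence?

"him" takes "a buyer" as antecedent and "it" takes "a contract"; both are donkey pronouns co-varying with the restrictor.
Strong reading: for every (a,c,b) with drafted(a,c,b), signed(b,c).
Restrictor triples: (a1,c1,b1)→signed(b1,c1) ✗  (a1,c3,b4)→signed(b4,c3) ✗  (a2,c1,b4)→signed(b4,c1) ✓  (a2,c2,b1)→signed(b1,c2) ✓  (a2,c2,b2)→signed(b2,c2) ✗  (a2,c3,b4)→signed(b4,c3) ✗  (a3,c1,b4)→signed(b4,c1) ✓  (a3,c3,b1)→signed(b1,c3) ✗
Counterexamples (restrictor triples failing the scope): 5.

5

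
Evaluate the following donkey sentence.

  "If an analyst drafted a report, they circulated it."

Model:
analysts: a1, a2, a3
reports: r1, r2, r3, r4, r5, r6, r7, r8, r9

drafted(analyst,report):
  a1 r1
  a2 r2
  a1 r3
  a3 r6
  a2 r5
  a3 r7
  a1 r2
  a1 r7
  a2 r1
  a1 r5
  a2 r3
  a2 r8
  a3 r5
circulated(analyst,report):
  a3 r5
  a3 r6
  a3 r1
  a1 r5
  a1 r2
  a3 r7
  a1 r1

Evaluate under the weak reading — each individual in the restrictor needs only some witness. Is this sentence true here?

"it" takes "a report" as antecedent — a donkey pronoun bound across the clause boundary.
Weak reading: every analyst a with some drafted-report has at least one drafted-report r such that circulated(a,r).
Per analyst: a1:✓  a2:✗  a3:✓
a2 has no witness among its drafted-reports.

False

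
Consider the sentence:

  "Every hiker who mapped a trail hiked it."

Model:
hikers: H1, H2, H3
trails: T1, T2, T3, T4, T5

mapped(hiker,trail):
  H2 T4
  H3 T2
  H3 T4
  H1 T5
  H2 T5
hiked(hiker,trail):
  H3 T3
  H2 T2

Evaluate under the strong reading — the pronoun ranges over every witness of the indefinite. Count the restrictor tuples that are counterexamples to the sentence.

5

"it" takes "a trail" as antecedent — a donkey pronoun bound across the clause boundary.
Strong reading: for every (h,t) with mapped(h,t), hiked(h,t).
Restrictor pairs: (H1,T5) ✗  (H2,T4) ✗  (H2,T5) ✗  (H3,T2) ✗  (H3,T4) ✗
Counterexamples (restrictor pairs failing the scope): 5.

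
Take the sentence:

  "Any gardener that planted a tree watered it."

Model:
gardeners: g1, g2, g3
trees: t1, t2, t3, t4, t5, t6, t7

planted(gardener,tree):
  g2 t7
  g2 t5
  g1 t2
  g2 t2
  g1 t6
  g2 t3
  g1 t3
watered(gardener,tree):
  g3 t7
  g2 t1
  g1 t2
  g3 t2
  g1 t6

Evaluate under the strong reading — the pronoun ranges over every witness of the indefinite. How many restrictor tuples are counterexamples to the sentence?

5

"it" takes "a tree" as antecedent — a donkey pronoun bound across the clause boundary.
Strong reading: for every (g,t) with planted(g,t), watered(g,t).
Restrictor pairs: (g1,t2) ✓  (g1,t3) ✗  (g1,t6) ✓  (g2,t2) ✗  (g2,t3) ✗  (g2,t5) ✗  (g2,t7) ✗
Counterexamples (restrictor pairs failing the scope): 5.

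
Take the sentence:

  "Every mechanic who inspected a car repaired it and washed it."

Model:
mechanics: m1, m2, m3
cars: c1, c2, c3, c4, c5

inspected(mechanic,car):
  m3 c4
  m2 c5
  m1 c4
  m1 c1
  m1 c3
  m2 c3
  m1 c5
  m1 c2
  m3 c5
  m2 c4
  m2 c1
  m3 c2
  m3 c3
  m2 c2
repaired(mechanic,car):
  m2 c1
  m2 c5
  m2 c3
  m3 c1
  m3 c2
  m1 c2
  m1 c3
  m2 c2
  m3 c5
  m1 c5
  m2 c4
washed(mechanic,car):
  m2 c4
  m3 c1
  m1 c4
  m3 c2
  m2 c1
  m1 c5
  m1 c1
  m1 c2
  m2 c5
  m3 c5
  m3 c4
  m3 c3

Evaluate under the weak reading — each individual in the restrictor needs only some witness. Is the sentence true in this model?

True

"it" takes "a car" as antecedent — a donkey pronoun bound across the clause boundary.
Weak reading: every mechanic m with some inspected-car has at least one inspected-car c such that repaired(m,c) ∧ washed(m,c).
Per mechanic: m1:✓  m2:✓  m3:✓
Every mechanic in the restrictor has a witness.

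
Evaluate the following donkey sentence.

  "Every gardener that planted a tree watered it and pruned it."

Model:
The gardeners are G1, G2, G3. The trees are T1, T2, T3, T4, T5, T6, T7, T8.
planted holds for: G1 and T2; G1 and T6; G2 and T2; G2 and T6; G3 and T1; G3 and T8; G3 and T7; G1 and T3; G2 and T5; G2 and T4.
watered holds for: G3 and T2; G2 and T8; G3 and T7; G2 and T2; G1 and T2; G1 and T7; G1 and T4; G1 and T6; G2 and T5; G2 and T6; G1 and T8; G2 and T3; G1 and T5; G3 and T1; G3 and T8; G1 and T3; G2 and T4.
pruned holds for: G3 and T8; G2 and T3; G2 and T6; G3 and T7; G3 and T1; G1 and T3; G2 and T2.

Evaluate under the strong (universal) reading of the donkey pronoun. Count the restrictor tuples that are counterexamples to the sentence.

"it" takes "a tree" as antecedent — a donkey pronoun bound across the clause boundary.
Strong reading: for every (g,t) with planted(g,t), watered(g,t) ∧ pruned(g,t).
Restrictor pairs: (G1,T2) ✗  (G1,T3) ✓  (G1,T6) ✗  (G2,T2) ✓  (G2,T4) ✗  (G2,T5) ✗  (G2,T6) ✓  (G3,T1) ✓  (G3,T7) ✓  (G3,T8) ✓
Counterexamples (restrictor pairs failing the scope): 4.

4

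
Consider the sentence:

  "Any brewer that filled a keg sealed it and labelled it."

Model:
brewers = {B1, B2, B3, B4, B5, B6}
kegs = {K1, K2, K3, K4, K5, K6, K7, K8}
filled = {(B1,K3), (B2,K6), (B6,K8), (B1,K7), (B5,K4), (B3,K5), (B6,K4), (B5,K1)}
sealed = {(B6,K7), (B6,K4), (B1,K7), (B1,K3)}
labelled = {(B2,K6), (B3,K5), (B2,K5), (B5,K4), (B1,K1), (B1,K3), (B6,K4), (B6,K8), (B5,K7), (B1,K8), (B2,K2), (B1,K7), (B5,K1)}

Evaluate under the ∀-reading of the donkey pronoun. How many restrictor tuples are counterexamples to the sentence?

5

"it" takes "a keg" as antecedent — a donkey pronoun bound across the clause boundary.
Strong reading: for every (b,k) with filled(b,k), sealed(b,k) ∧ labelled(b,k).
Restrictor pairs: (B1,K3) ✓  (B1,K7) ✓  (B2,K6) ✗  (B3,K5) ✗  (B5,K1) ✗  (B5,K4) ✗  (B6,K4) ✓  (B6,K8) ✗
Counterexamples (restrictor pairs failing the scope): 5.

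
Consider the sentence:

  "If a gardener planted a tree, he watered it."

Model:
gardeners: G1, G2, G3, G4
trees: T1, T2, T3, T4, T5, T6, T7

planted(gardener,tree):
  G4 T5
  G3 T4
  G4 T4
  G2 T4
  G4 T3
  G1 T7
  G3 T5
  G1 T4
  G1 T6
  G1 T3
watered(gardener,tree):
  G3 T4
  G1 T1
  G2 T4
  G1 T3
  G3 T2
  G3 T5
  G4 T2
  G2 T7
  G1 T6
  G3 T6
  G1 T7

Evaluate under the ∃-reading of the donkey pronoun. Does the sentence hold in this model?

"it" takes "a tree" as antecedent — a donkey pronoun bound across the clause boundary.
Weak reading: every gardener g with some planted-tree has at least one planted-tree t such that watered(g,t).
Per gardener: G1:✓  G2:✓  G3:✓  G4:✗
G4 has no witness among its planted-trees.

False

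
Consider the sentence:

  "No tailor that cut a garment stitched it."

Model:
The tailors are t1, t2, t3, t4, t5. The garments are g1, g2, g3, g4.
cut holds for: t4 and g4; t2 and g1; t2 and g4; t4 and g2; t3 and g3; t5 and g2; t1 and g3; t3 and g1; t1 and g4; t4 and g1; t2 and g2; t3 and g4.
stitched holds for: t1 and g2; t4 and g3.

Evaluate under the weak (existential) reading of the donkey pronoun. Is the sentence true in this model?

True

"it" takes "a garment" as antecedent — a donkey pronoun bound across the clause boundary.
Truth condition: for no (t,g) with cut(t,g) does stitched(t,g) hold.
Restrictor pairs — does the scope hold? (t1,g3):fails  (t1,g4):fails  (t2,g1):fails  (t2,g2):fails  (t2,g4):fails  (t3,g1):fails  (t3,g3):fails  (t3,g4):fails  (t4,g1):fails  (t4,g2):fails  (t4,g4):fails  (t5,g2):fails
Scope holds for no restrictor pair, so the sentence is true.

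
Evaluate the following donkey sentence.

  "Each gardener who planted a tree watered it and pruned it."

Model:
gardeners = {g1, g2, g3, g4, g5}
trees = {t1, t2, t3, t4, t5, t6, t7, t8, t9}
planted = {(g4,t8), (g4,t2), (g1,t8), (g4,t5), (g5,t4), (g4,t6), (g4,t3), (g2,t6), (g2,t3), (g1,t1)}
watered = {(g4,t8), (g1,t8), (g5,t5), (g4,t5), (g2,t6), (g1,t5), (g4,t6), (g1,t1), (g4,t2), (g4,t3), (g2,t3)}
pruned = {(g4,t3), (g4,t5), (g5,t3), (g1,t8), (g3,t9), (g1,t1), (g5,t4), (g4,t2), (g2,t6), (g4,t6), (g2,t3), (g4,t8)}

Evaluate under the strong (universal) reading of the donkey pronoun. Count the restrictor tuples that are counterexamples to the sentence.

1

"it" takes "a tree" as antecedent — a donkey pronoun bound across the clause boundary.
Strong reading: for every (g,t) with planted(g,t), watered(g,t) ∧ pruned(g,t).
Restrictor pairs: (g1,t1) ✓  (g1,t8) ✓  (g2,t3) ✓  (g2,t6) ✓  (g4,t2) ✓  (g4,t3) ✓  (g4,t5) ✓  (g4,t6) ✓  (g4,t8) ✓  (g5,t4) ✗
Counterexamples (restrictor pairs failing the scope): 1.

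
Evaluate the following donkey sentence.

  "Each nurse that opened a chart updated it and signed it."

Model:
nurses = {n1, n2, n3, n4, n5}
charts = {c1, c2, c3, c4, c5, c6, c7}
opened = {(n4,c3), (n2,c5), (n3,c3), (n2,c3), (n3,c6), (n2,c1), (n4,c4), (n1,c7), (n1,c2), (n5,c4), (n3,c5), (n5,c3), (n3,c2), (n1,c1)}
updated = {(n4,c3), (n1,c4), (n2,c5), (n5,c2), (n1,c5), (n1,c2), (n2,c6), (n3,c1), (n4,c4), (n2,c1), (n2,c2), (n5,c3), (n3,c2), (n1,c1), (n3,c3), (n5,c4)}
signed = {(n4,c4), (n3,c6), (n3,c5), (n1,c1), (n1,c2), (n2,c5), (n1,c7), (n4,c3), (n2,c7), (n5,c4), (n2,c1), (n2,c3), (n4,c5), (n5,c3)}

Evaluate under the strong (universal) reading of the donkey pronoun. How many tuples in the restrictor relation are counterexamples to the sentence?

"it" takes "a chart" as antecedent — a donkey pronoun bound across the clause boundary.
Strong reading: for every (n,c) with opened(n,c), updated(n,c) ∧ signed(n,c).
Restrictor pairs: (n1,c1) ✓  (n1,c2) ✓  (n1,c7) ✗  (n2,c1) ✓  (n2,c3) ✗  (n2,c5) ✓  (n3,c2) ✗  (n3,c3) ✗  (n3,c5) ✗  (n3,c6) ✗  (n4,c3) ✓  (n4,c4) ✓  (n5,c3) ✓  (n5,c4) ✓
Counterexamples (restrictor pairs failing the scope): 6.

6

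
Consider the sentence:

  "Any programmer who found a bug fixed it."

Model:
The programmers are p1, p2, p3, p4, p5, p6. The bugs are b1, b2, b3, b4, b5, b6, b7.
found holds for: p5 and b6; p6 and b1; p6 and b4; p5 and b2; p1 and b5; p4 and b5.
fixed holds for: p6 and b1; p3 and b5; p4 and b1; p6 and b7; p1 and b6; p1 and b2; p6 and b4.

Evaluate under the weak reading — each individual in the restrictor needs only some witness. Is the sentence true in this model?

False

"it" takes "a bug" as antecedent — a donkey pronoun bound across the clause boundary.
Weak reading: every programmer p with some found-bug has at least one found-bug b such that fixed(p,b).
Per programmer: p1:✗  p4:✗  p5:✗  p6:✓
p1 has no witness among its found-bugs.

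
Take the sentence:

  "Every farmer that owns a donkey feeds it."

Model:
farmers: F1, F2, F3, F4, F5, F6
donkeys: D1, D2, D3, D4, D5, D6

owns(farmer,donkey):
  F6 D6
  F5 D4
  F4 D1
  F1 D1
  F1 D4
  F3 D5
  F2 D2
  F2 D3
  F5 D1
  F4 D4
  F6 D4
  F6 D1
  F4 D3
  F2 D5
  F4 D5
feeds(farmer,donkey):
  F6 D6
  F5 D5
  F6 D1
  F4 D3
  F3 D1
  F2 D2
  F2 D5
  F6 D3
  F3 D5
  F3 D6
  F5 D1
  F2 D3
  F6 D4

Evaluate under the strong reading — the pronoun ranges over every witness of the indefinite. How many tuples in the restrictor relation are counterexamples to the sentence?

"it" takes "a donkey" as antecedent — a donkey pronoun bound across the clause boundary.
Strong reading: for every (f,d) with owns(f,d), feeds(f,d).
Restrictor pairs: (F1,D1) ✗  (F1,D4) ✗  (F2,D2) ✓  (F2,D3) ✓  (F2,D5) ✓  (F3,D5) ✓  (F4,D1) ✗  (F4,D3) ✓  (F4,D4) ✗  (F4,D5) ✗  (F5,D1) ✓  (F5,D4) ✗  (F6,D1) ✓  (F6,D4) ✓  (F6,D6) ✓
Counterexamples (restrictor pairs failing the scope): 6.

6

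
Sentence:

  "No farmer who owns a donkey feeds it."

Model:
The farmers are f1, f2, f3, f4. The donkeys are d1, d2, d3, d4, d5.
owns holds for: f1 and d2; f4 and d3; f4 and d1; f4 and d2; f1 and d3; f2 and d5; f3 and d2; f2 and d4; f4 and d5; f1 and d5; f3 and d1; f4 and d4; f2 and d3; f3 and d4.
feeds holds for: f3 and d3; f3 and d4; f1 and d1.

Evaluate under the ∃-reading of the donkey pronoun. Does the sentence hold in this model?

False

"it" takes "a donkey" as antecedent — a donkey pronoun bound across the clause boundary.
Truth condition: for no (f,d) with owns(f,d) does feeds(f,d) hold.
Restrictor pairs — does the scope hold? (f1,d2):fails  (f1,d3):fails  (f1,d5):fails  (f2,d3):fails  (f2,d4):fails  (f2,d5):fails  (f3,d1):fails  (f3,d2):fails  (f3,d4):holds  (f4,d1):fails  (f4,d2):fails  (f4,d3):fails  (f4,d4):fails  (f4,d5):fails
Scope holds for 1 pair(s), so the sentence is false.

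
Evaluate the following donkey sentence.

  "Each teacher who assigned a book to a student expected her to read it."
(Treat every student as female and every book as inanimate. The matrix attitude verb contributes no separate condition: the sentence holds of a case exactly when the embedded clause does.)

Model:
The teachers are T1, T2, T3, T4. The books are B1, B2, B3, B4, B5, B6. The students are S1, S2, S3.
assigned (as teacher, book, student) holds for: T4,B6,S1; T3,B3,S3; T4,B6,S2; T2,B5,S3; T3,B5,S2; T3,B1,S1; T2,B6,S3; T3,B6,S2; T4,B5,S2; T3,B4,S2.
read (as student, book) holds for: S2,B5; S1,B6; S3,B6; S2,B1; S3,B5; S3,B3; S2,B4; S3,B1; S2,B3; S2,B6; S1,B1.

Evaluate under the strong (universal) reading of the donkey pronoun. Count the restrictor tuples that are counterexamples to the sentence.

0

"her" takes "a student" as antecedent and "it" takes "a book"; both are donkey pronouns co-varying with the restrictor.
Strong reading: for every (t,b,s) with assigned(t,b,s), read(s,b).
Restrictor triples: (T2,B5,S3)→read(S3,B5) ✓  (T2,B6,S3)→read(S3,B6) ✓  (T3,B1,S1)→read(S1,B1) ✓  (T3,B3,S3)→read(S3,B3) ✓  (T3,B4,S2)→read(S2,B4) ✓  (T3,B5,S2)→read(S2,B5) ✓  (T3,B6,S2)→read(S2,B6) ✓  (T4,B5,S2)→read(S2,B5) ✓  (T4,B6,S1)→read(S1,B6) ✓  (T4,B6,S2)→read(S2,B6) ✓
Counterexamples (restrictor triples failing the scope): 0.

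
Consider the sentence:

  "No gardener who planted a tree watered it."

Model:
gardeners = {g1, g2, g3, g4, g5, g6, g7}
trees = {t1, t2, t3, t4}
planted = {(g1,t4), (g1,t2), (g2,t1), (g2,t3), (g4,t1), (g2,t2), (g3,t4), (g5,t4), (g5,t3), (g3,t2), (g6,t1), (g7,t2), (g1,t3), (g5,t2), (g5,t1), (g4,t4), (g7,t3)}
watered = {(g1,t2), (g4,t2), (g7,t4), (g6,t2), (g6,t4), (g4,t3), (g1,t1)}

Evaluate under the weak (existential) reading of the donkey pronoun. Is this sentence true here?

"it" takes "a tree" as antecedent — a donkey pronoun bound across the clause boundary.
Truth condition: for no (g,t) with planted(g,t) does watered(g,t) hold.
Restrictor pairs — does the scope hold? (g1,t2):holds  (g1,t3):fails  (g1,t4):fails  (g2,t1):fails  (g2,t2):fails  (g2,t3):fails  (g3,t2):fails  (g3,t4):fails  (g4,t1):fails  (g4,t4):fails  (g5,t1):fails  (g5,t2):fails  (g5,t3):fails  (g5,t4):fails  (g6,t1):fails  (g7,t2):fails  (g7,t3):fails
Scope holds for 1 pair(s), so the sentence is false.

False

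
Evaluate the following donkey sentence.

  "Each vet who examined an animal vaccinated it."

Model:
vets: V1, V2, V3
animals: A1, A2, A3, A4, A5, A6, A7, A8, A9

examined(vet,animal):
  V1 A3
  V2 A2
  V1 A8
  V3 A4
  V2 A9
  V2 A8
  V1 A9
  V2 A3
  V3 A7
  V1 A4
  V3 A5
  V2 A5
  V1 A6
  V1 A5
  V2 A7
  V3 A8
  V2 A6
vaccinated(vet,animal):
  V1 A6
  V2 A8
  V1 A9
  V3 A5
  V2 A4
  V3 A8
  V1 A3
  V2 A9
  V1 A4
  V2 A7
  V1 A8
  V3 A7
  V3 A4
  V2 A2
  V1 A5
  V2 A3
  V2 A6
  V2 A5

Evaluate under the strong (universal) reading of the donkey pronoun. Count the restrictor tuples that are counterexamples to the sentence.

"it" takes "an animal" as antecedent — a donkey pronoun bound across the clause boundary.
Strong reading: for every (v,a) with examined(v,a), vaccinated(v,a).
Restrictor pairs: (V1,A3) ✓  (V1,A4) ✓  (V1,A5) ✓  (V1,A6) ✓  (V1,A8) ✓  (V1,A9) ✓  (V2,A2) ✓  (V2,A3) ✓  (V2,A5) ✓  (V2,A6) ✓  (V2,A7) ✓  (V2,A8) ✓  (V2,A9) ✓  (V3,A4) ✓  (V3,A5) ✓  (V3,A7) ✓  (V3,A8) ✓
Counterexamples (restrictor pairs failing the scope): 0.

0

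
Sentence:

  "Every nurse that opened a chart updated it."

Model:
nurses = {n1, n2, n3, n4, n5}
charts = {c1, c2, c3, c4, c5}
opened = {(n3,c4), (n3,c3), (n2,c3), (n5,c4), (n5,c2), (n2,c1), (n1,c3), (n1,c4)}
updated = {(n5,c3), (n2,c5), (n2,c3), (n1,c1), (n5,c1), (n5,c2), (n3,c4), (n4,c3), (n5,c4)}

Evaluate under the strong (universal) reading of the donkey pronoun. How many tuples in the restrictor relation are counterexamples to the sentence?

"it" takes "a chart" as antecedent — a donkey pronoun bound across the clause boundary.
Strong reading: for every (n,c) with opened(n,c), updated(n,c).
Restrictor pairs: (n1,c3) ✗  (n1,c4) ✗  (n2,c1) ✗  (n2,c3) ✓  (n3,c3) ✗  (n3,c4) ✓  (n5,c2) ✓  (n5,c4) ✓
Counterexamples (restrictor pairs failing the scope): 4.

4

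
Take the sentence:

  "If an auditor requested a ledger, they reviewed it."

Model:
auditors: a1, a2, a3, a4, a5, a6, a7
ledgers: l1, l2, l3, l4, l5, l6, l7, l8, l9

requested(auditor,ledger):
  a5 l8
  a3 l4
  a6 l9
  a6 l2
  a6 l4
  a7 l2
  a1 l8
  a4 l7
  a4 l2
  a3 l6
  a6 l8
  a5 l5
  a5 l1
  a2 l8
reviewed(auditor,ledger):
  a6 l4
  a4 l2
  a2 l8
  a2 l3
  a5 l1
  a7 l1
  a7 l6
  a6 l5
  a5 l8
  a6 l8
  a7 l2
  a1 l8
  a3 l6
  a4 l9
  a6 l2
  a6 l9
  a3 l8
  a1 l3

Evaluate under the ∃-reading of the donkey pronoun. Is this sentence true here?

"it" takes "a ledger" as antecedent — a donkey pronoun bound across the clause boundary.
Weak reading: every auditor a with some requested-ledger has at least one requested-ledger l such that reviewed(a,l).
Per auditor: a1:✓  a2:✓  a3:✓  a4:✓  a5:✓  a6:✓  a7:✓
Every auditor in the restrictor has a witness.

True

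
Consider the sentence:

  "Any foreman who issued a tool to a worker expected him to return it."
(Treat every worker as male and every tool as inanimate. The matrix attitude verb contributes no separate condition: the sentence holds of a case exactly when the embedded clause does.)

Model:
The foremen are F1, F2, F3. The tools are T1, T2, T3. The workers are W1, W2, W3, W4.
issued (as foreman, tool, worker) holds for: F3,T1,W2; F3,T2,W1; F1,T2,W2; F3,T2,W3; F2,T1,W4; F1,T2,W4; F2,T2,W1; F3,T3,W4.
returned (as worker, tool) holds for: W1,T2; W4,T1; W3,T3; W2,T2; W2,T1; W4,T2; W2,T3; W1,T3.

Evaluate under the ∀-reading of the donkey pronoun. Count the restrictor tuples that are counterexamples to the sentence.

"him" takes "a worker" as antecedent and "it" takes "a tool"; both are donkey pronouns co-varying with the restrictor.
Strong reading: for every (f,t,w) with issued(f,t,w), returned(w,t).
Restrictor triples: (F1,T2,W2)→returned(W2,T2) ✓  (F1,T2,W4)→returned(W4,T2) ✓  (F2,T1,W4)→returned(W4,T1) ✓  (F2,T2,W1)→returned(W1,T2) ✓  (F3,T1,W2)→returned(W2,T1) ✓  (F3,T2,W1)→returned(W1,T2) ✓  (F3,T2,W3)→returned(W3,T2) ✗  (F3,T3,W4)→returned(W4,T3) ✗
Counterexamples (restrictor triples failing the scope): 2.

2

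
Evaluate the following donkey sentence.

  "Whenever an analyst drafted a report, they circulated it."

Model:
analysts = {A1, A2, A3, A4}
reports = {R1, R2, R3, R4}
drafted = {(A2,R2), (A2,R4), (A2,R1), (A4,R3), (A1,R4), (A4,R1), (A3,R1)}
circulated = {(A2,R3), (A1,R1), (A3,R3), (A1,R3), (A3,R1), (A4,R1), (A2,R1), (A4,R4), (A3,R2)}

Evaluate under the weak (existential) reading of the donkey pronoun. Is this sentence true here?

"it" takes "a report" as antecedent — a donkey pronoun bound across the clause boundary.
Weak reading: every analyst a with some drafted-report has at least one drafted-report r such that circulated(a,r).
Per analyst: A1:✗  A2:✓  A3:✓  A4:✓
A1 has no witness among its drafted-reports.

False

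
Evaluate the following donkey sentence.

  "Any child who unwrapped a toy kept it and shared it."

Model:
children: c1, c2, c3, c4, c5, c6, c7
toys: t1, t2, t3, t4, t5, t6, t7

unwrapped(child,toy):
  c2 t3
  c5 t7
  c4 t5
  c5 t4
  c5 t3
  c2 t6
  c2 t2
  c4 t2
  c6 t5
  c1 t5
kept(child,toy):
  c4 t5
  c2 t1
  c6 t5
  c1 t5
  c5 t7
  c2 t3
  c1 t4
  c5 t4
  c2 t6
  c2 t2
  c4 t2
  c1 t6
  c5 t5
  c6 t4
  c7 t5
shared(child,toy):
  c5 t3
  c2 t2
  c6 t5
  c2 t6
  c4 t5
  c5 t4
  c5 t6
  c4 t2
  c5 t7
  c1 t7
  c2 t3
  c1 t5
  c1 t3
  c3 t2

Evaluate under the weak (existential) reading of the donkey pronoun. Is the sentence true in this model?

True

"it" takes "a toy" as antecedent — a donkey pronoun bound across the clause boundary.
Weak reading: every child c with some unwrapped-toy has at least one unwrapped-toy t such that kept(c,t) ∧ shared(c,t).
Per child: c1:✓  c2:✓  c4:✓  c5:✓  c6:✓
Every child in the restrictor has a witness.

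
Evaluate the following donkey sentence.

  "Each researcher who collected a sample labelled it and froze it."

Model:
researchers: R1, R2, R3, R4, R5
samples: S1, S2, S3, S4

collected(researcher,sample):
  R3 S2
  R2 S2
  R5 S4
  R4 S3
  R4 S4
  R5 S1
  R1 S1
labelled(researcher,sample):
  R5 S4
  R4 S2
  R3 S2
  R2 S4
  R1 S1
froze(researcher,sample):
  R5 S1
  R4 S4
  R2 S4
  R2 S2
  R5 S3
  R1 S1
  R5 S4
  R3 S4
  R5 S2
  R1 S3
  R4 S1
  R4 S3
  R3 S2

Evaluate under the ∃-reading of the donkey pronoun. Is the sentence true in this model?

False

"it" takes "a sample" as antecedent — a donkey pronoun bound across the clause boundary.
Weak reading: every researcher r with some collected-sample has at least one collected-sample s such that labelled(r,s) ∧ froze(r,s).
Per researcher: R1:✓  R2:✗  R3:✓  R4:✗  R5:✓
R2 has no witness among its collected-samples.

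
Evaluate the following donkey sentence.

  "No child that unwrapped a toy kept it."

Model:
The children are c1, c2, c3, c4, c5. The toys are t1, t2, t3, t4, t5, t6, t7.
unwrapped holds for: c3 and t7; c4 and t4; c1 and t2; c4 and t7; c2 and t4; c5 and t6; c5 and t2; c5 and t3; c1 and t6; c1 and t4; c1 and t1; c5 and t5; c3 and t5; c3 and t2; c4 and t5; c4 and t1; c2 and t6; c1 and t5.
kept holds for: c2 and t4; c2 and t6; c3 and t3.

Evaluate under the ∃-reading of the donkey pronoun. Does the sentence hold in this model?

"it" takes "a toy" as antecedent — a donkey pronoun bound across the clause boundary.
Truth condition: for no (c,t) with unwrapped(c,t) does kept(c,t) hold.
Restrictor pairs — does the scope hold? (c1,t1):fails  (c1,t2):fails  (c1,t4):fails  (c1,t5):fails  (c1,t6):fails  (c2,t4):holds  (c2,t6):holds  (c3,t2):fails  (c3,t5):fails  (c3,t7):fails  (c4,t1):fails  (c4,t4):fails  (c4,t5):fails  (c4,t7):fails  (c5,t2):fails  (c5,t3):fails  (c5,t5):fails  (c5,t6):fails
Scope holds for 2 pair(s), so the sentence is false.

False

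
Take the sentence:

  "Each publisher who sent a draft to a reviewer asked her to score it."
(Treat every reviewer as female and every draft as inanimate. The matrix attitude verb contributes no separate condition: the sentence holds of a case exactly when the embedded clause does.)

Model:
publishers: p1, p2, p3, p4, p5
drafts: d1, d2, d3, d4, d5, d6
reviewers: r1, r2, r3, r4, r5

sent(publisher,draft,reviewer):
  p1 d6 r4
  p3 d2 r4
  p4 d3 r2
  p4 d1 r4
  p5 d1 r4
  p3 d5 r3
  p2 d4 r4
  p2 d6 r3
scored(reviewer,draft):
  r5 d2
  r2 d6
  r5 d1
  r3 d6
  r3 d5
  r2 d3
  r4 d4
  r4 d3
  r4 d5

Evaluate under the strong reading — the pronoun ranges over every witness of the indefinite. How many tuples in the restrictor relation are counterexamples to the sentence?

"her" takes "a reviewer" as antecedent and "it" takes "a draft"; both are donkey pronouns co-varying with the restrictor.
Strong reading: for every (p,d,r) with sent(p,d,r), scored(r,d).
Restrictor triples: (p1,d6,r4)→scored(r4,d6) ✗  (p2,d4,r4)→scored(r4,d4) ✓  (p2,d6,r3)→scored(r3,d6) ✓  (p3,d2,r4)→scored(r4,d2) ✗  (p3,d5,r3)→scored(r3,d5) ✓  (p4,d1,r4)→scored(r4,d1) ✗  (p4,d3,r2)→scored(r2,d3) ✓  (p5,d1,r4)→scored(r4,d1) ✗
Counterexamples (restrictor triples failing the scope): 4.

4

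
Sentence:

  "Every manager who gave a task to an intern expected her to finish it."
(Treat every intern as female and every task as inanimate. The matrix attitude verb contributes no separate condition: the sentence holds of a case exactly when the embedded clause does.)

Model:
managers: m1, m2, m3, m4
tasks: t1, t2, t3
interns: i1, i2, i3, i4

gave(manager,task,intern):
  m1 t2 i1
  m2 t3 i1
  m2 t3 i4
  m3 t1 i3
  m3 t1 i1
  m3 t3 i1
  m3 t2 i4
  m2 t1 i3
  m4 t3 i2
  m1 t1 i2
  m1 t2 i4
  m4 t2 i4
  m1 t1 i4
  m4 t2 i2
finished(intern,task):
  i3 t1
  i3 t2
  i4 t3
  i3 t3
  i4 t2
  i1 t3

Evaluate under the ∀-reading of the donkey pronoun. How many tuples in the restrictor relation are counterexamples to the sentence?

6

"her" takes "an intern" as antecedent and "it" takes "a task"; both are donkey pronouns co-varying with the restrictor.
Strong reading: for every (m,t,i) with gave(m,t,i), finished(i,t).
Restrictor triples: (m1,t1,i2)→finished(i2,t1) ✗  (m1,t1,i4)→finished(i4,t1) ✗  (m1,t2,i1)→finished(i1,t2) ✗  (m1,t2,i4)→finished(i4,t2) ✓  (m2,t1,i3)→finished(i3,t1) ✓  (m2,t3,i1)→finished(i1,t3) ✓  (m2,t3,i4)→finished(i4,t3) ✓  (m3,t1,i1)→finished(i1,t1) ✗  (m3,t1,i3)→finished(i3,t1) ✓  (m3,t2,i4)→finished(i4,t2) ✓  (m3,t3,i1)→finished(i1,t3) ✓  (m4,t2,i2)→finished(i2,t2) ✗  (m4,t2,i4)→finished(i4,t2) ✓  (m4,t3,i2)→finished(i2,t3) ✗
Counterexamples (restrictor triples failing the scope): 6.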